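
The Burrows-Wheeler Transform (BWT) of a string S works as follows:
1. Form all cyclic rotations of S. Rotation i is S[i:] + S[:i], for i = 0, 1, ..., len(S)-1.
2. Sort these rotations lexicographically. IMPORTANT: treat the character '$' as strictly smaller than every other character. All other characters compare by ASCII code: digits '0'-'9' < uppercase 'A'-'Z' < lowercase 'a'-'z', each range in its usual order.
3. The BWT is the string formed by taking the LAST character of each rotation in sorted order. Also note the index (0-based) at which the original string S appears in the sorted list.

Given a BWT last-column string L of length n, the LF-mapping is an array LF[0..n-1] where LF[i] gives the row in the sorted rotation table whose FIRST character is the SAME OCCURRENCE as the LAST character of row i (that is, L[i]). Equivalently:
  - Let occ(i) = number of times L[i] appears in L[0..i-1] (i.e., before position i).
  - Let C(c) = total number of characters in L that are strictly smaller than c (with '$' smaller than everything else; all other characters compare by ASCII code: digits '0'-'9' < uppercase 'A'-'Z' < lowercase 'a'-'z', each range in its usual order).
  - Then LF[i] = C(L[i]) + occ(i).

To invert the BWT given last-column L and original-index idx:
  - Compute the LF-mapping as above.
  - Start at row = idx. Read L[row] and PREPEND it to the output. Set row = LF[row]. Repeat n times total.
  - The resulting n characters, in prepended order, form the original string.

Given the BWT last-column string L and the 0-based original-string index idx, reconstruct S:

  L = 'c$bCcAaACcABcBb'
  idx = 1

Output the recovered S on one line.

LF mapping: 11 0 9 6 12 1 8 2 7 13 3 4 14 5 10
Walk LF starting at row 1, prepending L[row]:
  step 1: row=1, L[1]='$', prepend. Next row=LF[1]=0
  step 2: row=0, L[0]='c', prepend. Next row=LF[0]=11
  step 3: row=11, L[11]='B', prepend. Next row=LF[11]=4
  step 4: row=4, L[4]='c', prepend. Next row=LF[4]=12
  step 5: row=12, L[12]='c', prepend. Next row=LF[12]=14
  step 6: row=14, L[14]='b', prepend. Next row=LF[14]=10
  step 7: row=10, L[10]='A', prepend. Next row=LF[10]=3
  step 8: row=3, L[3]='C', prepend. Next row=LF[3]=6
  step 9: row=6, L[6]='a', prepend. Next row=LF[6]=8
  step 10: row=8, L[8]='C', prepend. Next row=LF[8]=7
  step 11: row=7, L[7]='A', prepend. Next row=LF[7]=2
  step 12: row=2, L[2]='b', prepend. Next row=LF[2]=9
  step 13: row=9, L[9]='c', prepend. Next row=LF[9]=13
  step 14: row=13, L[13]='B', prepend. Next row=LF[13]=5
  step 15: row=5, L[5]='A', prepend. Next row=LF[5]=1
Reversed output: ABcbACaCAbccBc$

Answer: ABcbACaCAbccBc$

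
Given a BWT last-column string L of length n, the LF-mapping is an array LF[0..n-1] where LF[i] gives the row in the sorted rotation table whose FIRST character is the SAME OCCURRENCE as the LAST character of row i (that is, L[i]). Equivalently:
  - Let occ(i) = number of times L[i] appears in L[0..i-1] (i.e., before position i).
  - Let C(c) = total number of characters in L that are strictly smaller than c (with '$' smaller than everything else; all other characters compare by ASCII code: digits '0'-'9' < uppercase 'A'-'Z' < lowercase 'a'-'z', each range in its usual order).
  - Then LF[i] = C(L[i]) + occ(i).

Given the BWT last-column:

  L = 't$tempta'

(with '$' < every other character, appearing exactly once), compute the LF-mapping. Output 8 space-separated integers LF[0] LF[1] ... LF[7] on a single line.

Answer: 5 0 6 2 3 4 7 1

Derivation:
Char counts: '$':1, 'a':1, 'e':1, 'm':1, 'p':1, 't':3
C (first-col start): C('$')=0, C('a')=1, C('e')=2, C('m')=3, C('p')=4, C('t')=5
L[0]='t': occ=0, LF[0]=C('t')+0=5+0=5
L[1]='$': occ=0, LF[1]=C('$')+0=0+0=0
L[2]='t': occ=1, LF[2]=C('t')+1=5+1=6
L[3]='e': occ=0, LF[3]=C('e')+0=2+0=2
L[4]='m': occ=0, LF[4]=C('m')+0=3+0=3
L[5]='p': occ=0, LF[5]=C('p')+0=4+0=4
L[6]='t': occ=2, LF[6]=C('t')+2=5+2=7
L[7]='a': occ=0, LF[7]=C('a')+0=1+0=1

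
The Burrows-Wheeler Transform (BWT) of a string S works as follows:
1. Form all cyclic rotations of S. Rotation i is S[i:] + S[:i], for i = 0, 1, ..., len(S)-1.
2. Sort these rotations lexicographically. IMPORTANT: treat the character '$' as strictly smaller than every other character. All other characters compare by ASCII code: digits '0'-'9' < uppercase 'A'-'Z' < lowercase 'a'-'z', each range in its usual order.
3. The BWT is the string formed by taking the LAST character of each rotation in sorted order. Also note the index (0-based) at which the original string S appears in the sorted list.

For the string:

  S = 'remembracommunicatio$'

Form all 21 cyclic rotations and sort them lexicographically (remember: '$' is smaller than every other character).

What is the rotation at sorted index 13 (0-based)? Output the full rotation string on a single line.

Answer: municatio$remembracom

Derivation:
All 21 rotations (rotation i = S[i:]+S[:i]):
  rot[0] = remembracommunicatio$
  rot[1] = emembracommunicatio$r
  rot[2] = membracommunicatio$re
  rot[3] = embracommunicatio$rem
  rot[4] = mbracommunicatio$reme
  rot[5] = bracommunicatio$remem
  rot[6] = racommunicatio$rememb
  rot[7] = acommunicatio$remembr
  rot[8] = communicatio$remembra
  rot[9] = ommunicatio$remembrac
  rot[10] = mmunicatio$remembraco
  rot[11] = municatio$remembracom
  rot[12] = unicatio$remembracomm
  rot[13] = nicatio$remembracommu
  rot[14] = icatio$remembracommun
  rot[15] = catio$remembracommuni
  rot[16] = atio$remembracommunic
  rot[17] = tio$remembracommunica
  rot[18] = io$remembracommunicat
  rot[19] = o$remembracommunicati
  rot[20] = $remembracommunicatio
Sorted (with $ < everything):
  sorted[0] = $remembracommunicatio
  sorted[1] = acommunicatio$remembr
  sorted[2] = atio$remembracommunic
  sorted[3] = bracommunicatio$remem
  sorted[4] = catio$remembracommuni
  sorted[5] = communicatio$remembra
  sorted[6] = embracommunicatio$rem
  sorted[7] = emembracommunicatio$r
  sorted[8] = icatio$remembracommun
  sorted[9] = io$remembracommunicat
  sorted[10] = mbracommunicatio$reme
  sorted[11] = membracommunicatio$re
  sorted[12] = mmunicatio$remembraco
  sorted[13] = municatio$remembracom
  sorted[14] = nicatio$remembracommu
  sorted[15] = o$remembracommunicati
  sorted[16] = ommunicatio$remembrac
  sorted[17] = racommunicatio$rememb
  sorted[18] = remembracommunicatio$
  sorted[19] = tio$remembracommunica
  sorted[20] = unicatio$remembracomm
sorted[13] = municatio$remembracom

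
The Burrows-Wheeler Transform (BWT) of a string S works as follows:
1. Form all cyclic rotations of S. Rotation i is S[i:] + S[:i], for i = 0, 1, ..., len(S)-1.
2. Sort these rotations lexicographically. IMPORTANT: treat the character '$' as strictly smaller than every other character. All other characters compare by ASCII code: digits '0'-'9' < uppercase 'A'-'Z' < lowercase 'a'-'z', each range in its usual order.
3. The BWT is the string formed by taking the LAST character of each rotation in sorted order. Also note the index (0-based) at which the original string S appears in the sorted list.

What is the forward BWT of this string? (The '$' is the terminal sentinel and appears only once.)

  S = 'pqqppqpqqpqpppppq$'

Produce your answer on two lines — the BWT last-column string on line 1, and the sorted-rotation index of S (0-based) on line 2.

Answer: qqpppqpqp$qppqqppp
9

Derivation:
All 18 rotations (rotation i = S[i:]+S[:i]):
  rot[0] = pqqppqpqqpqpppppq$
  rot[1] = qqppqpqqpqpppppq$p
  rot[2] = qppqpqqpqpppppq$pq
  rot[3] = ppqpqqpqpppppq$pqq
  rot[4] = pqpqqpqpppppq$pqqp
  rot[5] = qpqqpqpppppq$pqqpp
  rot[6] = pqqpqpppppq$pqqppq
  rot[7] = qqpqpppppq$pqqppqp
  rot[8] = qpqpppppq$pqqppqpq
  rot[9] = pqpppppq$pqqppqpqq
  rot[10] = qpppppq$pqqppqpqqp
  rot[11] = pppppq$pqqppqpqqpq
  rot[12] = ppppq$pqqppqpqqpqp
  rot[13] = pppq$pqqppqpqqpqpp
  rot[14] = ppq$pqqppqpqqpqppp
  rot[15] = pq$pqqppqpqqpqpppp
  rot[16] = q$pqqppqpqqpqppppp
  rot[17] = $pqqppqpqqpqpppppq
Sorted (with $ < everything):
  sorted[0] = $pqqppqpqqpqpppppq  (last char: 'q')
  sorted[1] = pppppq$pqqppqpqqpq  (last char: 'q')
  sorted[2] = ppppq$pqqppqpqqpqp  (last char: 'p')
  sorted[3] = pppq$pqqppqpqqpqpp  (last char: 'p')
  sorted[4] = ppq$pqqppqpqqpqppp  (last char: 'p')
  sorted[5] = ppqpqqpqpppppq$pqq  (last char: 'q')
  sorted[6] = pq$pqqppqpqqpqpppp  (last char: 'p')
  sorted[7] = pqpppppq$pqqppqpqq  (last char: 'q')
  sorted[8] = pqpqqpqpppppq$pqqp  (last char: 'p')
  sorted[9] = pqqppqpqqpqpppppq$  (last char: '$')
  sorted[10] = pqqpqpppppq$pqqppq  (last char: 'q')
  sorted[11] = q$pqqppqpqqpqppppp  (last char: 'p')
  sorted[12] = qpppppq$pqqppqpqqp  (last char: 'p')
  sorted[13] = qppqpqqpqpppppq$pq  (last char: 'q')
  sorted[14] = qpqpppppq$pqqppqpq  (last char: 'q')
  sorted[15] = qpqqpqpppppq$pqqpp  (last char: 'p')
  sorted[16] = qqppqpqqpqpppppq$p  (last char: 'p')
  sorted[17] = qqpqpppppq$pqqppqp  (last char: 'p')
Last column: qqpppqpqp$qppqqppp
Original string S is at sorted index 9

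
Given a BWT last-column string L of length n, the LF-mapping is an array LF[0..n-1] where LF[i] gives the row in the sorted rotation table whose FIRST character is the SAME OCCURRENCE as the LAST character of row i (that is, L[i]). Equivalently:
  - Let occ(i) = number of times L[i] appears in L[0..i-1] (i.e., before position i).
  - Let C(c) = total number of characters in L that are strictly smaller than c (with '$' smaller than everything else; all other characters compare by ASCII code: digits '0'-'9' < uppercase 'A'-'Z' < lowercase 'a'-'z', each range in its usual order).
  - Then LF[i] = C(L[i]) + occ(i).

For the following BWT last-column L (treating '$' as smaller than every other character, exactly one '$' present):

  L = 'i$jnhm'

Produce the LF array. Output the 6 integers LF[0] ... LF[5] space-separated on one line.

Answer: 2 0 3 5 1 4

Derivation:
Char counts: '$':1, 'h':1, 'i':1, 'j':1, 'm':1, 'n':1
C (first-col start): C('$')=0, C('h')=1, C('i')=2, C('j')=3, C('m')=4, C('n')=5
L[0]='i': occ=0, LF[0]=C('i')+0=2+0=2
L[1]='$': occ=0, LF[1]=C('$')+0=0+0=0
L[2]='j': occ=0, LF[2]=C('j')+0=3+0=3
L[3]='n': occ=0, LF[3]=C('n')+0=5+0=5
L[4]='h': occ=0, LF[4]=C('h')+0=1+0=1
L[5]='m': occ=0, LF[5]=C('m')+0=4+0=4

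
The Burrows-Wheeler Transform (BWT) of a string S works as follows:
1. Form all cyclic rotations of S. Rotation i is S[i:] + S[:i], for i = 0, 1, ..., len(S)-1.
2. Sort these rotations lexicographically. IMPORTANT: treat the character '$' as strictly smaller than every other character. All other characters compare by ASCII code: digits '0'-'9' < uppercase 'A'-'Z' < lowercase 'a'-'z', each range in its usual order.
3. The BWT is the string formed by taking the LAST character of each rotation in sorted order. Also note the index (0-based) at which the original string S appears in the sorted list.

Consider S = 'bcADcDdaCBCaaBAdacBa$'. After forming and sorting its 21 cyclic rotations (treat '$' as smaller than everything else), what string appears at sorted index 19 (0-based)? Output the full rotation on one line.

Answer: daCBCaaBAdacBa$bcADcD

Derivation:
All 21 rotations (rotation i = S[i:]+S[:i]):
  rot[0] = bcADcDdaCBCaaBAdacBa$
  rot[1] = cADcDdaCBCaaBAdacBa$b
  rot[2] = ADcDdaCBCaaBAdacBa$bc
  rot[3] = DcDdaCBCaaBAdacBa$bcA
  rot[4] = cDdaCBCaaBAdacBa$bcAD
  rot[5] = DdaCBCaaBAdacBa$bcADc
  rot[6] = daCBCaaBAdacBa$bcADcD
  rot[7] = aCBCaaBAdacBa$bcADcDd
  rot[8] = CBCaaBAdacBa$bcADcDda
  rot[9] = BCaaBAdacBa$bcADcDdaC
  rot[10] = CaaBAdacBa$bcADcDdaCB
  rot[11] = aaBAdacBa$bcADcDdaCBC
  rot[12] = aBAdacBa$bcADcDdaCBCa
  rot[13] = BAdacBa$bcADcDdaCBCaa
  rot[14] = AdacBa$bcADcDdaCBCaaB
  rot[15] = dacBa$bcADcDdaCBCaaBA
  rot[16] = acBa$bcADcDdaCBCaaBAd
  rot[17] = cBa$bcADcDdaCBCaaBAda
  rot[18] = Ba$bcADcDdaCBCaaBAdac
  rot[19] = a$bcADcDdaCBCaaBAdacB
  rot[20] = $bcADcDdaCBCaaBAdacBa
Sorted (with $ < everything):
  sorted[0] = $bcADcDdaCBCaaBAdacBa
  sorted[1] = ADcDdaCBCaaBAdacBa$bc
  sorted[2] = AdacBa$bcADcDdaCBCaaB
  sorted[3] = BAdacBa$bcADcDdaCBCaa
  sorted[4] = BCaaBAdacBa$bcADcDdaC
  sorted[5] = Ba$bcADcDdaCBCaaBAdac
  sorted[6] = CBCaaBAdacBa$bcADcDda
  sorted[7] = CaaBAdacBa$bcADcDdaCB
  sorted[8] = DcDdaCBCaaBAdacBa$bcA
  sorted[9] = DdaCBCaaBAdacBa$bcADc
  sorted[10] = a$bcADcDdaCBCaaBAdacB
  sorted[11] = aBAdacBa$bcADcDdaCBCa
  sorted[12] = aCBCaaBAdacBa$bcADcDd
  sorted[13] = aaBAdacBa$bcADcDdaCBC
  sorted[14] = acBa$bcADcDdaCBCaaBAd
  sorted[15] = bcADcDdaCBCaaBAdacBa$
  sorted[16] = cADcDdaCBCaaBAdacBa$b
  sorted[17] = cBa$bcADcDdaCBCaaBAda
  sorted[18] = cDdaCBCaaBAdacBa$bcAD
  sorted[19] = daCBCaaBAdacBa$bcADcD
  sorted[20] = dacBa$bcADcDdaCBCaaBA
sorted[19] = daCBCaaBAdacBa$bcADcD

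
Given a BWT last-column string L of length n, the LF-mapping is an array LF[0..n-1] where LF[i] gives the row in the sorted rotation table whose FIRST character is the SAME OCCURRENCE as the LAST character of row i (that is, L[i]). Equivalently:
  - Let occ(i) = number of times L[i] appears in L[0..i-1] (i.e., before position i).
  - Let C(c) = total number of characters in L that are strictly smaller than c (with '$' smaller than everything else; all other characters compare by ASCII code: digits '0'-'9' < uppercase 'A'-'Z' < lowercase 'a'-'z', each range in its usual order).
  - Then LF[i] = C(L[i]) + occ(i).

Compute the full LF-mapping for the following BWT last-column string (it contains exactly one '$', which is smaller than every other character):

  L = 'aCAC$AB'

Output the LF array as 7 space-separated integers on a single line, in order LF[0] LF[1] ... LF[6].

Answer: 6 4 1 5 0 2 3

Derivation:
Char counts: '$':1, 'A':2, 'B':1, 'C':2, 'a':1
C (first-col start): C('$')=0, C('A')=1, C('B')=3, C('C')=4, C('a')=6
L[0]='a': occ=0, LF[0]=C('a')+0=6+0=6
L[1]='C': occ=0, LF[1]=C('C')+0=4+0=4
L[2]='A': occ=0, LF[2]=C('A')+0=1+0=1
L[3]='C': occ=1, LF[3]=C('C')+1=4+1=5
L[4]='$': occ=0, LF[4]=C('$')+0=0+0=0
L[5]='A': occ=1, LF[5]=C('A')+1=1+1=2
L[6]='B': occ=0, LF[6]=C('B')+0=3+0=3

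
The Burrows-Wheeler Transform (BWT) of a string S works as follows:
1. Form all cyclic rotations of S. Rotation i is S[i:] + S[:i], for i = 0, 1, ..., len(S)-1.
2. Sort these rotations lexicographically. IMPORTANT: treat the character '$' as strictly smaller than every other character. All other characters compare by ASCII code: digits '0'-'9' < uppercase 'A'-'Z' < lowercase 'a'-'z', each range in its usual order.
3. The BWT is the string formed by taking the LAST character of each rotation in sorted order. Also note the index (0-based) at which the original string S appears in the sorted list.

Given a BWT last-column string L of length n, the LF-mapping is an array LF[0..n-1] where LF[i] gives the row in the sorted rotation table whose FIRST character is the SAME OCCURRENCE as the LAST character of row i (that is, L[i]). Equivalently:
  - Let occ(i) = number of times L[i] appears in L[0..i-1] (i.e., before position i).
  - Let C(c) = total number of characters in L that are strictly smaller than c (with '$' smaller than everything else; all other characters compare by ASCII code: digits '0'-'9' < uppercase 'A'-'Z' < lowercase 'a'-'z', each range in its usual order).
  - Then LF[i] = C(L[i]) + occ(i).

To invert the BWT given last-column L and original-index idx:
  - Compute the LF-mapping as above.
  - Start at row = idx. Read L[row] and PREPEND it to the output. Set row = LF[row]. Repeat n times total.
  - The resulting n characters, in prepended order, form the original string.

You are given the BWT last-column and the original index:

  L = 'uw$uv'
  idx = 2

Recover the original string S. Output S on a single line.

Answer: uvwu$

Derivation:
LF mapping: 1 4 0 2 3
Walk LF starting at row 2, prepending L[row]:
  step 1: row=2, L[2]='$', prepend. Next row=LF[2]=0
  step 2: row=0, L[0]='u', prepend. Next row=LF[0]=1
  step 3: row=1, L[1]='w', prepend. Next row=LF[1]=4
  step 4: row=4, L[4]='v', prepend. Next row=LF[4]=3
  step 5: row=3, L[3]='u', prepend. Next row=LF[3]=2
Reversed output: uvwu$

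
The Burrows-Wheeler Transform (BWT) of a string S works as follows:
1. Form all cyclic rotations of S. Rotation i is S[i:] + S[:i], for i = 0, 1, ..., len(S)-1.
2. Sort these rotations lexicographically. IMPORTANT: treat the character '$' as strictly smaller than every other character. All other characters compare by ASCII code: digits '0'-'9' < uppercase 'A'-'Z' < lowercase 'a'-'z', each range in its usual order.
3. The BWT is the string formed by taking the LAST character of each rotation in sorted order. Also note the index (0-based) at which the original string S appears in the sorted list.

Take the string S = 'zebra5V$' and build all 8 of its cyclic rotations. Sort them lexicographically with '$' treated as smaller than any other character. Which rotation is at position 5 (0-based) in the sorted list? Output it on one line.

Answer: ebra5V$z

Derivation:
All 8 rotations (rotation i = S[i:]+S[:i]):
  rot[0] = zebra5V$
  rot[1] = ebra5V$z
  rot[2] = bra5V$ze
  rot[3] = ra5V$zeb
  rot[4] = a5V$zebr
  rot[5] = 5V$zebra
  rot[6] = V$zebra5
  rot[7] = $zebra5V
Sorted (with $ < everything):
  sorted[0] = $zebra5V
  sorted[1] = 5V$zebra
  sorted[2] = V$zebra5
  sorted[3] = a5V$zebr
  sorted[4] = bra5V$ze
  sorted[5] = ebra5V$z
  sorted[6] = ra5V$zeb
  sorted[7] = zebra5V$
sorted[5] = ebra5V$z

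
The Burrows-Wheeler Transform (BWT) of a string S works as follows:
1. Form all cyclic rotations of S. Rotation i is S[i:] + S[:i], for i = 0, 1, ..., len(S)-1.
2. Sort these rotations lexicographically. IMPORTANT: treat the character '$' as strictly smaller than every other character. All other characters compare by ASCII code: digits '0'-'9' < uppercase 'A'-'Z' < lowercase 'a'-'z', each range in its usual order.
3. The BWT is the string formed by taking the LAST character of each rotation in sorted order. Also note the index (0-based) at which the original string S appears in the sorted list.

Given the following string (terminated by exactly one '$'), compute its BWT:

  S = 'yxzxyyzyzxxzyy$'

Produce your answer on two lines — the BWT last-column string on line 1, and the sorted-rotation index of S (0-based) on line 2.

All 15 rotations (rotation i = S[i:]+S[:i]):
  rot[0] = yxzxyyzyzxxzyy$
  rot[1] = xzxyyzyzxxzyy$y
  rot[2] = zxyyzyzxxzyy$yx
  rot[3] = xyyzyzxxzyy$yxz
  rot[4] = yyzyzxxzyy$yxzx
  rot[5] = yzyzxxzyy$yxzxy
  rot[6] = zyzxxzyy$yxzxyy
  rot[7] = yzxxzyy$yxzxyyz
  rot[8] = zxxzyy$yxzxyyzy
  rot[9] = xxzyy$yxzxyyzyz
  rot[10] = xzyy$yxzxyyzyzx
  rot[11] = zyy$yxzxyyzyzxx
  rot[12] = yy$yxzxyyzyzxxz
  rot[13] = y$yxzxyyzyzxxzy
  rot[14] = $yxzxyyzyzxxzyy
Sorted (with $ < everything):
  sorted[0] = $yxzxyyzyzxxzyy  (last char: 'y')
  sorted[1] = xxzyy$yxzxyyzyz  (last char: 'z')
  sorted[2] = xyyzyzxxzyy$yxz  (last char: 'z')
  sorted[3] = xzxyyzyzxxzyy$y  (last char: 'y')
  sorted[4] = xzyy$yxzxyyzyzx  (last char: 'x')
  sorted[5] = y$yxzxyyzyzxxzy  (last char: 'y')
  sorted[6] = yxzxyyzyzxxzyy$  (last char: '$')
  sorted[7] = yy$yxzxyyzyzxxz  (last char: 'z')
  sorted[8] = yyzyzxxzyy$yxzx  (last char: 'x')
  sorted[9] = yzxxzyy$yxzxyyz  (last char: 'z')
  sorted[10] = yzyzxxzyy$yxzxy  (last char: 'y')
  sorted[11] = zxxzyy$yxzxyyzy  (last char: 'y')
  sorted[12] = zxyyzyzxxzyy$yx  (last char: 'x')
  sorted[13] = zyy$yxzxyyzyzxx  (last char: 'x')
  sorted[14] = zyzxxzyy$yxzxyy  (last char: 'y')
Last column: yzzyxy$zxzyyxxy
Original string S is at sorted index 6

Answer: yzzyxy$zxzyyxxy
6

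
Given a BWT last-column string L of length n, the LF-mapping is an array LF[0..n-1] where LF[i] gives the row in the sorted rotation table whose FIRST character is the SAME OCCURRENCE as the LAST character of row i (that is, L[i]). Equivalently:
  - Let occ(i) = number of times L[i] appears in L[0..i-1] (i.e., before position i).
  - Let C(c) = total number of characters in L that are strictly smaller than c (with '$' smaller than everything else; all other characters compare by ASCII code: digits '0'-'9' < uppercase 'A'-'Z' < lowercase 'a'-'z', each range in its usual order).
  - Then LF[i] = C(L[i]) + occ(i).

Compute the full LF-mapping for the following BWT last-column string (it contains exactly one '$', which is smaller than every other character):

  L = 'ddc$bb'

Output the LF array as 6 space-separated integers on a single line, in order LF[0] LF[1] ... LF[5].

Char counts: '$':1, 'b':2, 'c':1, 'd':2
C (first-col start): C('$')=0, C('b')=1, C('c')=3, C('d')=4
L[0]='d': occ=0, LF[0]=C('d')+0=4+0=4
L[1]='d': occ=1, LF[1]=C('d')+1=4+1=5
L[2]='c': occ=0, LF[2]=C('c')+0=3+0=3
L[3]='$': occ=0, LF[3]=C('$')+0=0+0=0
L[4]='b': occ=0, LF[4]=C('b')+0=1+0=1
L[5]='b': occ=1, LF[5]=C('b')+1=1+1=2

Answer: 4 5 3 0 1 2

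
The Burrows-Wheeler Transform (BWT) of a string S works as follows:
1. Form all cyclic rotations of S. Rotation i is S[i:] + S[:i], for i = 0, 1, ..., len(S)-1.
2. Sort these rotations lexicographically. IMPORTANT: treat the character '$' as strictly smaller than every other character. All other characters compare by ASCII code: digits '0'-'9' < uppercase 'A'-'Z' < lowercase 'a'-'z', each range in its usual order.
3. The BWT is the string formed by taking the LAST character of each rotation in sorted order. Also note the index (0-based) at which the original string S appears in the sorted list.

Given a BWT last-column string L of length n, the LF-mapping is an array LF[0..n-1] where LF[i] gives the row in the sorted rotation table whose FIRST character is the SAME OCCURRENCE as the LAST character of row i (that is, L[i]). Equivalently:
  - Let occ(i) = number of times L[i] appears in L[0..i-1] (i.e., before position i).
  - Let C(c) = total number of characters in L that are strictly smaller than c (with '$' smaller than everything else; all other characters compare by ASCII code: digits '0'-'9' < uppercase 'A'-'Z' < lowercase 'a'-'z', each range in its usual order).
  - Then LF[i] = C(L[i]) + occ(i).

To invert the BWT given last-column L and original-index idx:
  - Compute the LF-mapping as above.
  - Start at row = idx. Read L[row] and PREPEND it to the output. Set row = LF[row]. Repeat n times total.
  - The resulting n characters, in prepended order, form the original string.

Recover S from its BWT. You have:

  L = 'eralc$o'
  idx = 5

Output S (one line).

LF mapping: 3 6 1 4 2 0 5
Walk LF starting at row 5, prepending L[row]:
  step 1: row=5, L[5]='$', prepend. Next row=LF[5]=0
  step 2: row=0, L[0]='e', prepend. Next row=LF[0]=3
  step 3: row=3, L[3]='l', prepend. Next row=LF[3]=4
  step 4: row=4, L[4]='c', prepend. Next row=LF[4]=2
  step 5: row=2, L[2]='a', prepend. Next row=LF[2]=1
  step 6: row=1, L[1]='r', prepend. Next row=LF[1]=6
  step 7: row=6, L[6]='o', prepend. Next row=LF[6]=5
Reversed output: oracle$

Answer: oracle$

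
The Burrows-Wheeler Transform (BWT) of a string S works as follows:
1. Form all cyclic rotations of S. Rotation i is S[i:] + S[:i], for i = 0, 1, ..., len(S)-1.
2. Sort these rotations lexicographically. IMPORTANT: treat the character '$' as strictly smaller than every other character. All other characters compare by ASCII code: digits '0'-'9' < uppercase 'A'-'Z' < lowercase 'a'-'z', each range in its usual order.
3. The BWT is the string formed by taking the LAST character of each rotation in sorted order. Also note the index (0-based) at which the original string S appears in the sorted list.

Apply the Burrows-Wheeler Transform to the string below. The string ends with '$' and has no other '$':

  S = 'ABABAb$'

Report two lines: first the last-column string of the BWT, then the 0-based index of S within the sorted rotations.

Answer: b$BBAAA
1

Derivation:
All 7 rotations (rotation i = S[i:]+S[:i]):
  rot[0] = ABABAb$
  rot[1] = BABAb$A
  rot[2] = ABAb$AB
  rot[3] = BAb$ABA
  rot[4] = Ab$ABAB
  rot[5] = b$ABABA
  rot[6] = $ABABAb
Sorted (with $ < everything):
  sorted[0] = $ABABAb  (last char: 'b')
  sorted[1] = ABABAb$  (last char: '$')
  sorted[2] = ABAb$AB  (last char: 'B')
  sorted[3] = Ab$ABAB  (last char: 'B')
  sorted[4] = BABAb$A  (last char: 'A')
  sorted[5] = BAb$ABA  (last char: 'A')
  sorted[6] = b$ABABA  (last char: 'A')
Last column: b$BBAAA
Original string S is at sorted index 1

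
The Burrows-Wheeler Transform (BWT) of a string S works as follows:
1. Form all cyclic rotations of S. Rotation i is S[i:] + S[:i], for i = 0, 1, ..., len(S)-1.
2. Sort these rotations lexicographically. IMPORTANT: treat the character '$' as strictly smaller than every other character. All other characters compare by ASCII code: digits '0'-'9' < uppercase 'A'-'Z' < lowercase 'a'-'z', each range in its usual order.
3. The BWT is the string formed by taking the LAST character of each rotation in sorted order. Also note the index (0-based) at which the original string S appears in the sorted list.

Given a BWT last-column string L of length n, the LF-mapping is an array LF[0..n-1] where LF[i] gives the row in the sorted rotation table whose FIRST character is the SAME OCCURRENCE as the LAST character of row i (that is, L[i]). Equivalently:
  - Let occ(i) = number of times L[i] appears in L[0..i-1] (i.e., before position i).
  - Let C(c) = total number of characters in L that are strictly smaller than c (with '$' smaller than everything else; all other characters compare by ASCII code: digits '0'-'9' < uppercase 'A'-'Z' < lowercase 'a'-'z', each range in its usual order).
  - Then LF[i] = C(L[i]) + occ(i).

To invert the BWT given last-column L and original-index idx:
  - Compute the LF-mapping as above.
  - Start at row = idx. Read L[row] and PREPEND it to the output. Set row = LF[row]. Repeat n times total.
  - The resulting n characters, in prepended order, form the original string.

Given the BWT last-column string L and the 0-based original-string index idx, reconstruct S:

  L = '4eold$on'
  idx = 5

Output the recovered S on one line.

Answer: noodle4$

Derivation:
LF mapping: 1 3 6 4 2 0 7 5
Walk LF starting at row 5, prepending L[row]:
  step 1: row=5, L[5]='$', prepend. Next row=LF[5]=0
  step 2: row=0, L[0]='4', prepend. Next row=LF[0]=1
  step 3: row=1, L[1]='e', prepend. Next row=LF[1]=3
  step 4: row=3, L[3]='l', prepend. Next row=LF[3]=4
  step 5: row=4, L[4]='d', prepend. Next row=LF[4]=2
  step 6: row=2, L[2]='o', prepend. Next row=LF[2]=6
  step 7: row=6, L[6]='o', prepend. Next row=LF[6]=7
  step 8: row=7, L[7]='n', prepend. Next row=LF[7]=5
Reversed output: noodle4$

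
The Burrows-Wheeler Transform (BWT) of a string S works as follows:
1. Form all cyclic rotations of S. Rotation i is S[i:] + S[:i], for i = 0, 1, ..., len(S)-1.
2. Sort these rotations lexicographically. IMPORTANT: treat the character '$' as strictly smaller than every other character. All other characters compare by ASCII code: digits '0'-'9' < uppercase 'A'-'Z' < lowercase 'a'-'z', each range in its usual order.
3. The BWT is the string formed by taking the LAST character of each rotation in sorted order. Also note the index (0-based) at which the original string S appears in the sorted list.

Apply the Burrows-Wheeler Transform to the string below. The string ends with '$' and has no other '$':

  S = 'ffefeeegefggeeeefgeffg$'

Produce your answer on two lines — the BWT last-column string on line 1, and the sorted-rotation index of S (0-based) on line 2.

All 23 rotations (rotation i = S[i:]+S[:i]):
  rot[0] = ffefeeegefggeeeefgeffg$
  rot[1] = fefeeegefggeeeefgeffg$f
  rot[2] = efeeegefggeeeefgeffg$ff
  rot[3] = feeegefggeeeefgeffg$ffe
  rot[4] = eeegefggeeeefgeffg$ffef
  rot[5] = eegefggeeeefgeffg$ffefe
  rot[6] = egefggeeeefgeffg$ffefee
  rot[7] = gefggeeeefgeffg$ffefeee
  rot[8] = efggeeeefgeffg$ffefeeeg
  rot[9] = fggeeeefgeffg$ffefeeege
  rot[10] = ggeeeefgeffg$ffefeeegef
  rot[11] = geeeefgeffg$ffefeeegefg
  rot[12] = eeeefgeffg$ffefeeegefgg
  rot[13] = eeefgeffg$ffefeeegefgge
  rot[14] = eefgeffg$ffefeeegefggee
  rot[15] = efgeffg$ffefeeegefggeee
  rot[16] = fgeffg$ffefeeegefggeeee
  rot[17] = geffg$ffefeeegefggeeeef
  rot[18] = effg$ffefeeegefggeeeefg
  rot[19] = ffg$ffefeeegefggeeeefge
  rot[20] = fg$ffefeeegefggeeeefgef
  rot[21] = g$ffefeeegefggeeeefgeff
  rot[22] = $ffefeeegefggeeeefgeffg
Sorted (with $ < everything):
  sorted[0] = $ffefeeegefggeeeefgeffg  (last char: 'g')
  sorted[1] = eeeefgeffg$ffefeeegefgg  (last char: 'g')
  sorted[2] = eeefgeffg$ffefeeegefgge  (last char: 'e')
  sorted[3] = eeegefggeeeefgeffg$ffef  (last char: 'f')
  sorted[4] = eefgeffg$ffefeeegefggee  (last char: 'e')
  sorted[5] = eegefggeeeefgeffg$ffefe  (last char: 'e')
  sorted[6] = efeeegefggeeeefgeffg$ff  (last char: 'f')
  sorted[7] = effg$ffefeeegefggeeeefg  (last char: 'g')
  sorted[8] = efgeffg$ffefeeegefggeee  (last char: 'e')
  sorted[9] = efggeeeefgeffg$ffefeeeg  (last char: 'g')
  sorted[10] = egefggeeeefgeffg$ffefee  (last char: 'e')
  sorted[11] = feeegefggeeeefgeffg$ffe  (last char: 'e')
  sorted[12] = fefeeegefggeeeefgeffg$f  (last char: 'f')
  sorted[13] = ffefeeegefggeeeefgeffg$  (last char: '$')
  sorted[14] = ffg$ffefeeegefggeeeefge  (last char: 'e')
  sorted[15] = fg$ffefeeegefggeeeefgef  (last char: 'f')
  sorted[16] = fgeffg$ffefeeegefggeeee  (last char: 'e')
  sorted[17] = fggeeeefgeffg$ffefeeege  (last char: 'e')
  sorted[18] = g$ffefeeegefggeeeefgeff  (last char: 'f')
  sorted[19] = geeeefgeffg$ffefeeegefg  (last char: 'g')
  sorted[20] = geffg$ffefeeegefggeeeef  (last char: 'f')
  sorted[21] = gefggeeeefgeffg$ffefeee  (last char: 'e')
  sorted[22] = ggeeeefgeffg$ffefeeegef  (last char: 'f')
Last column: ggefeefgegeef$efeefgfef
Original string S is at sorted index 13

Answer: ggefeefgegeef$efeefgfef
13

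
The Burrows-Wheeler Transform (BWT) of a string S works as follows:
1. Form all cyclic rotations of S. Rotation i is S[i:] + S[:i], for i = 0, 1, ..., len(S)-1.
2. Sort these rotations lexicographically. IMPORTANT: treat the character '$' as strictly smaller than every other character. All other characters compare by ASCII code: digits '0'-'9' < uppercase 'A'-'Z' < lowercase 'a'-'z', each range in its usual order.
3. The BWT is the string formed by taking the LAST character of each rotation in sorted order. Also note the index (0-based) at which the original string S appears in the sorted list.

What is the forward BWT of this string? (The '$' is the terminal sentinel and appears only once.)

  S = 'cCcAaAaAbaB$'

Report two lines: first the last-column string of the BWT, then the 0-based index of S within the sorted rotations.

All 12 rotations (rotation i = S[i:]+S[:i]):
  rot[0] = cCcAaAaAbaB$
  rot[1] = CcAaAaAbaB$c
  rot[2] = cAaAaAbaB$cC
  rot[3] = AaAaAbaB$cCc
  rot[4] = aAaAbaB$cCcA
  rot[5] = AaAbaB$cCcAa
  rot[6] = aAbaB$cCcAaA
  rot[7] = AbaB$cCcAaAa
  rot[8] = baB$cCcAaAaA
  rot[9] = aB$cCcAaAaAb
  rot[10] = B$cCcAaAaAba
  rot[11] = $cCcAaAaAbaB
Sorted (with $ < everything):
  sorted[0] = $cCcAaAaAbaB  (last char: 'B')
  sorted[1] = AaAaAbaB$cCc  (last char: 'c')
  sorted[2] = AaAbaB$cCcAa  (last char: 'a')
  sorted[3] = AbaB$cCcAaAa  (last char: 'a')
  sorted[4] = B$cCcAaAaAba  (last char: 'a')
  sorted[5] = CcAaAaAbaB$c  (last char: 'c')
  sorted[6] = aAaAbaB$cCcA  (last char: 'A')
  sorted[7] = aAbaB$cCcAaA  (last char: 'A')
  sorted[8] = aB$cCcAaAaAb  (last char: 'b')
  sorted[9] = baB$cCcAaAaA  (last char: 'A')
  sorted[10] = cAaAaAbaB$cC  (last char: 'C')
  sorted[11] = cCcAaAaAbaB$  (last char: '$')
Last column: BcaaacAAbAC$
Original string S is at sorted index 11

Answer: BcaaacAAbAC$
11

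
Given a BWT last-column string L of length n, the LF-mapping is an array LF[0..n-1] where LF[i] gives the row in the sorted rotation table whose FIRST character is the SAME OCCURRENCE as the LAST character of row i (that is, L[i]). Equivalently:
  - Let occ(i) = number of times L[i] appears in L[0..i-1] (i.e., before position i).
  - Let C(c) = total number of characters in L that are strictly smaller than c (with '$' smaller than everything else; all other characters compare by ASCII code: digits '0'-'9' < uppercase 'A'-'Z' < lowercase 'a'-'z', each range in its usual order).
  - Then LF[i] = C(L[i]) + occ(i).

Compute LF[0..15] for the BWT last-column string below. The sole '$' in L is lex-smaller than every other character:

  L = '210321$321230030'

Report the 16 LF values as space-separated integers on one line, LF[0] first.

Answer: 8 5 1 12 9 6 0 13 10 7 11 14 2 3 15 4

Derivation:
Char counts: '$':1, '0':4, '1':3, '2':4, '3':4
C (first-col start): C('$')=0, C('0')=1, C('1')=5, C('2')=8, C('3')=12
L[0]='2': occ=0, LF[0]=C('2')+0=8+0=8
L[1]='1': occ=0, LF[1]=C('1')+0=5+0=5
L[2]='0': occ=0, LF[2]=C('0')+0=1+0=1
L[3]='3': occ=0, LF[3]=C('3')+0=12+0=12
L[4]='2': occ=1, LF[4]=C('2')+1=8+1=9
L[5]='1': occ=1, LF[5]=C('1')+1=5+1=6
L[6]='$': occ=0, LF[6]=C('$')+0=0+0=0
L[7]='3': occ=1, LF[7]=C('3')+1=12+1=13
L[8]='2': occ=2, LF[8]=C('2')+2=8+2=10
L[9]='1': occ=2, LF[9]=C('1')+2=5+2=7
L[10]='2': occ=3, LF[10]=C('2')+3=8+3=11
L[11]='3': occ=2, LF[11]=C('3')+2=12+2=14
L[12]='0': occ=1, LF[12]=C('0')+1=1+1=2
L[13]='0': occ=2, LF[13]=C('0')+2=1+2=3
L[14]='3': occ=3, LF[14]=C('3')+3=12+3=15
L[15]='0': occ=3, LF[15]=C('0')+3=1+3=4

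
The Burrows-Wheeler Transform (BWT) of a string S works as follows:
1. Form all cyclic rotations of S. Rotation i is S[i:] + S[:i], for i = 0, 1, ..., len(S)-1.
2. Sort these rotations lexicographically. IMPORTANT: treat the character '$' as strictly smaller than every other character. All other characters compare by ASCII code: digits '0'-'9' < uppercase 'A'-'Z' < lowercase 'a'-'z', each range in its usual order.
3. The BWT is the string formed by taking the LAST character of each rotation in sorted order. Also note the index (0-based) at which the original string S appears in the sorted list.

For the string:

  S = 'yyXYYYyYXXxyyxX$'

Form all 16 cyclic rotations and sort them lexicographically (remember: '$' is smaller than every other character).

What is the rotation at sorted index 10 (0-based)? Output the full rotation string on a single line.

All 16 rotations (rotation i = S[i:]+S[:i]):
  rot[0] = yyXYYYyYXXxyyxX$
  rot[1] = yXYYYyYXXxyyxX$y
  rot[2] = XYYYyYXXxyyxX$yy
  rot[3] = YYYyYXXxyyxX$yyX
  rot[4] = YYyYXXxyyxX$yyXY
  rot[5] = YyYXXxyyxX$yyXYY
  rot[6] = yYXXxyyxX$yyXYYY
  rot[7] = YXXxyyxX$yyXYYYy
  rot[8] = XXxyyxX$yyXYYYyY
  rot[9] = XxyyxX$yyXYYYyYX
  rot[10] = xyyxX$yyXYYYyYXX
  rot[11] = yyxX$yyXYYYyYXXx
  rot[12] = yxX$yyXYYYyYXXxy
  rot[13] = xX$yyXYYYyYXXxyy
  rot[14] = X$yyXYYYyYXXxyyx
  rot[15] = $yyXYYYyYXXxyyxX
Sorted (with $ < everything):
  sorted[0] = $yyXYYYyYXXxyyxX
  sorted[1] = X$yyXYYYyYXXxyyx
  sorted[2] = XXxyyxX$yyXYYYyY
  sorted[3] = XYYYyYXXxyyxX$yy
  sorted[4] = XxyyxX$yyXYYYyYX
  sorted[5] = YXXxyyxX$yyXYYYy
  sorted[6] = YYYyYXXxyyxX$yyX
  sorted[7] = YYyYXXxyyxX$yyXY
  sorted[8] = YyYXXxyyxX$yyXYY
  sorted[9] = xX$yyXYYYyYXXxyy
  sorted[10] = xyyxX$yyXYYYyYXX
  sorted[11] = yXYYYyYXXxyyxX$y
  sorted[12] = yYXXxyyxX$yyXYYY
  sorted[13] = yxX$yyXYYYyYXXxy
  sorted[14] = yyXYYYyYXXxyyxX$
  sorted[15] = yyxX$yyXYYYyYXXx
sorted[10] = xyyxX$yyXYYYyYXX

Answer: xyyxX$yyXYYYyYXX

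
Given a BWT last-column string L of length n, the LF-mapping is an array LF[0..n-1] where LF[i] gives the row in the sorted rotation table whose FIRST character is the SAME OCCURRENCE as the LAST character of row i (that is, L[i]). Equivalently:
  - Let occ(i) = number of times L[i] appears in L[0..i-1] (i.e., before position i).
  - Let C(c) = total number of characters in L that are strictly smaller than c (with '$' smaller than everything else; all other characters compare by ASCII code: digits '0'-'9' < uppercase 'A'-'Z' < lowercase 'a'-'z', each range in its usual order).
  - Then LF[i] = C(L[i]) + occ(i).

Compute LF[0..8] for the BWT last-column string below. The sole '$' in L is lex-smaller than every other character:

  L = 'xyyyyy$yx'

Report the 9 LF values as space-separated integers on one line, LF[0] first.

Char counts: '$':1, 'x':2, 'y':6
C (first-col start): C('$')=0, C('x')=1, C('y')=3
L[0]='x': occ=0, LF[0]=C('x')+0=1+0=1
L[1]='y': occ=0, LF[1]=C('y')+0=3+0=3
L[2]='y': occ=1, LF[2]=C('y')+1=3+1=4
L[3]='y': occ=2, LF[3]=C('y')+2=3+2=5
L[4]='y': occ=3, LF[4]=C('y')+3=3+3=6
L[5]='y': occ=4, LF[5]=C('y')+4=3+4=7
L[6]='$': occ=0, LF[6]=C('$')+0=0+0=0
L[7]='y': occ=5, LF[7]=C('y')+5=3+5=8
L[8]='x': occ=1, LF[8]=C('x')+1=1+1=2

Answer: 1 3 4 5 6 7 0 8 2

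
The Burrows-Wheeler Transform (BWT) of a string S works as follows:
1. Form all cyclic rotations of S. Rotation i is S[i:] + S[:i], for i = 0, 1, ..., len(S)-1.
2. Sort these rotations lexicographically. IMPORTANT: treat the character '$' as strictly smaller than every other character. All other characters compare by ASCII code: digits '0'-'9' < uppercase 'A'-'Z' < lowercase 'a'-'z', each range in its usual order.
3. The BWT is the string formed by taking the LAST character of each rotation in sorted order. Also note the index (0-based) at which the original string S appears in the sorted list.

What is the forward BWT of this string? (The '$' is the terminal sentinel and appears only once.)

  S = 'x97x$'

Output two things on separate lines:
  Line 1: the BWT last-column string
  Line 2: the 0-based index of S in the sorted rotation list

Answer: x9x7$
4

Derivation:
All 5 rotations (rotation i = S[i:]+S[:i]):
  rot[0] = x97x$
  rot[1] = 97x$x
  rot[2] = 7x$x9
  rot[3] = x$x97
  rot[4] = $x97x
Sorted (with $ < everything):
  sorted[0] = $x97x  (last char: 'x')
  sorted[1] = 7x$x9  (last char: '9')
  sorted[2] = 97x$x  (last char: 'x')
  sorted[3] = x$x97  (last char: '7')
  sorted[4] = x97x$  (last char: '$')
Last column: x9x7$
Original string S is at sorted index 4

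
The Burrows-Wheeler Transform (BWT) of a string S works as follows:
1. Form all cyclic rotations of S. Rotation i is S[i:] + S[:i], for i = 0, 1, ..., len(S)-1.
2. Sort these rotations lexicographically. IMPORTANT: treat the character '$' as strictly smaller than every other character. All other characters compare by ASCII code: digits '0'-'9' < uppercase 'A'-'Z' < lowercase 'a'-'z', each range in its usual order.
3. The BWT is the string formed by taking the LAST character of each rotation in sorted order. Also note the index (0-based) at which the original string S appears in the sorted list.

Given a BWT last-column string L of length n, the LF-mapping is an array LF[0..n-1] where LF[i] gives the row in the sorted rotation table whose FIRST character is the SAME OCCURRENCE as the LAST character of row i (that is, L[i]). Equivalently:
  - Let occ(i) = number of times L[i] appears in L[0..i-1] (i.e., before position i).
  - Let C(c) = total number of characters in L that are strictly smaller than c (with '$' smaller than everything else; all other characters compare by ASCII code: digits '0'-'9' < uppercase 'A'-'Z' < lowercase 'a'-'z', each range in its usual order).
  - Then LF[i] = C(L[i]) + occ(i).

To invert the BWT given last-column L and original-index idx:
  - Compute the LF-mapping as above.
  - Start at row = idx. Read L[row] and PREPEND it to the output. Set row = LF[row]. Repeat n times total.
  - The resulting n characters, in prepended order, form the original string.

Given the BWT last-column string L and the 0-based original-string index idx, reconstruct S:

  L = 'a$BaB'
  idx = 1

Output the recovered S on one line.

LF mapping: 3 0 1 4 2
Walk LF starting at row 1, prepending L[row]:
  step 1: row=1, L[1]='$', prepend. Next row=LF[1]=0
  step 2: row=0, L[0]='a', prepend. Next row=LF[0]=3
  step 3: row=3, L[3]='a', prepend. Next row=LF[3]=4
  step 4: row=4, L[4]='B', prepend. Next row=LF[4]=2
  step 5: row=2, L[2]='B', prepend. Next row=LF[2]=1
Reversed output: BBaa$

Answer: BBaa$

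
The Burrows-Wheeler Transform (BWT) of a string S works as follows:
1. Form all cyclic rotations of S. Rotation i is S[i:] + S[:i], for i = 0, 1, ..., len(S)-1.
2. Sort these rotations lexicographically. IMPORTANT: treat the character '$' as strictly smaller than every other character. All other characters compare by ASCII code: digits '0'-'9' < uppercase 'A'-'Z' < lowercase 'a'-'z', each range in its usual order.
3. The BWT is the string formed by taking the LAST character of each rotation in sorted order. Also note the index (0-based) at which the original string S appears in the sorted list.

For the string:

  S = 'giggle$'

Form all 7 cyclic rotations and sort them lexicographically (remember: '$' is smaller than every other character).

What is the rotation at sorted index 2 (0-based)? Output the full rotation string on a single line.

Answer: ggle$gi

Derivation:
All 7 rotations (rotation i = S[i:]+S[:i]):
  rot[0] = giggle$
  rot[1] = iggle$g
  rot[2] = ggle$gi
  rot[3] = gle$gig
  rot[4] = le$gigg
  rot[5] = e$giggl
  rot[6] = $giggle
Sorted (with $ < everything):
  sorted[0] = $giggle
  sorted[1] = e$giggl
  sorted[2] = ggle$gi
  sorted[3] = giggle$
  sorted[4] = gle$gig
  sorted[5] = iggle$g
  sorted[6] = le$gigg
sorted[2] = ggle$gi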